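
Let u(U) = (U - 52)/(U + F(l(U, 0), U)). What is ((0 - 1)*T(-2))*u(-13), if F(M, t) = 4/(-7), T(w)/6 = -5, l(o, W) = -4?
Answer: 2730/19 ≈ 143.68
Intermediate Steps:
T(w) = -30 (T(w) = 6*(-5) = -30)
F(M, t) = -4/7 (F(M, t) = 4*(-⅐) = -4/7)
u(U) = (-52 + U)/(-4/7 + U) (u(U) = (U - 52)/(U - 4/7) = (-52 + U)/(-4/7 + U))
((0 - 1)*T(-2))*u(-13) = ((0 - 1)*(-30))*(7*(-52 - 13)/(-4 + 7*(-13))) = (-1*(-30))*(7*(-65)/(-4 - 91)) = 30*(7*(-65)/(-95)) = 30*(7*(-1/95)*(-65)) = 30*(91/19) = 2730/19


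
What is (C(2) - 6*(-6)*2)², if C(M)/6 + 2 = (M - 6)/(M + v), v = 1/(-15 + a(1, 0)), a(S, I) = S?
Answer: 183184/81 ≈ 2261.5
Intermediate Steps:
v = -1/14 (v = 1/(-15 + 1) = 1/(-14) = -1/14 ≈ -0.071429)
C(M) = -12 + 6*(-6 + M)/(-1/14 + M) (C(M) = -12 + 6*((M - 6)/(M - 1/14)) = -12 + 6*((-6 + M)/(-1/14 + M)) = -12 + 6*(-6 + M)/(-1/14 + M))
(C(2) - 6*(-6)*2)² = (12*(-41 - 7*2)/(-1 + 14*2) - 6*(-6)*2)² = (12*(-41 - 14)/(-1 + 28) + 36*2)² = (12*(-55)/27 + 72)² = (12*(1/27)*(-55) + 72)² = (-220/9 + 72)² = (428/9)² = 183184/81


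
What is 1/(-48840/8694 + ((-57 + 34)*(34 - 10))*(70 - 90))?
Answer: 1449/15988820 ≈ 9.0626e-5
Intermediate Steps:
1/(-48840/8694 + ((-57 + 34)*(34 - 10))*(70 - 90)) = 1/(-48840*1/8694 - 23*24*(-20)) = 1/(-8140/1449 - 552*(-20)) = 1/(-8140/1449 + 11040) = 1/(15988820/1449) = 1449/15988820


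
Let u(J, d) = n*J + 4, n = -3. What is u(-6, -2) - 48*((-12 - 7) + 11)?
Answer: 406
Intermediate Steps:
u(J, d) = 4 - 3*J (u(J, d) = -3*J + 4 = 4 - 3*J)
u(-6, -2) - 48*((-12 - 7) + 11) = (4 - 3*(-6)) - 48*((-12 - 7) + 11) = (4 + 18) - 48*(-19 + 11) = 22 - 48*(-8) = 22 + 384 = 406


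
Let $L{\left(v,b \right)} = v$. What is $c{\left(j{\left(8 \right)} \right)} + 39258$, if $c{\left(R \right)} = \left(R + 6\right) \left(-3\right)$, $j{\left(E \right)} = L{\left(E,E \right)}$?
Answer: $39216$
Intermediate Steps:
$j{\left(E \right)} = E$
$c{\left(R \right)} = -18 - 3 R$ ($c{\left(R \right)} = \left(6 + R\right) \left(-3\right) = -18 - 3 R$)
$c{\left(j{\left(8 \right)} \right)} + 39258 = \left(-18 - 24\right) + 39258 = -42 + 39258 = 39216$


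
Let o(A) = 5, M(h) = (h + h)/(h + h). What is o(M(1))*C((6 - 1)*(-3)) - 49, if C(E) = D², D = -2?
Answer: -29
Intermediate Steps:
M(h) = 1 (M(h) = (2*h)/((2*h)) = (2*h)*(1/(2*h)) = 1)
C(E) = 4 (C(E) = (-2)² = 4)
o(M(1))*C((6 - 1)*(-3)) - 49 = 5*4 - 49 = 20 - 49 = -29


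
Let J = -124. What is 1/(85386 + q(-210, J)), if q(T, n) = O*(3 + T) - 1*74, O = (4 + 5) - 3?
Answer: 1/84070 ≈ 1.1895e-5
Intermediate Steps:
O = 6 (O = 9 - 3 = 6)
q(T, n) = -56 + 6*T (q(T, n) = 6*(3 + T) - 1*74 = (18 + 6*T) - 74 = -56 + 6*T)
1/(85386 + q(-210, J)) = 1/(85386 + (-56 + 6*(-210))) = 1/(85386 + (-56 - 1260)) = 1/(85386 - 1316) = 1/84070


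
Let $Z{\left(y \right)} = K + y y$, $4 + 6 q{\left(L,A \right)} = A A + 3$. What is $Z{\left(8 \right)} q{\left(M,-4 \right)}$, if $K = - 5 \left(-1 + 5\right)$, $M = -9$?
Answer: $110$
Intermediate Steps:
$K = -20$ ($K = \left(-5\right) 4 = -20$)
$q{\left(L,A \right)} = - \frac{1}{6} + \frac{A^{2}}{6}$ ($q{\left(L,A \right)} = - \frac{2}{3} + \frac{A A + 3}{6} = - \frac{2}{3} + \frac{A^{2} + 3}{6} = - \frac{2}{3} + \frac{3 + A^{2}}{6} = - \frac{2}{3} + \left(\frac{1}{2} + \frac{A^{2}}{6}\right) = - \frac{1}{6} + \frac{A^{2}}{6}$)
$Z{\left(y \right)} = -20 + y^{2}$ ($Z{\left(y \right)} = -20 + y y = -20 + y^{2}$)
$Z{\left(8 \right)} q{\left(M,-4 \right)} = \left(-20 + 8^{2}\right) \left(- \frac{1}{6} + \frac{\left(-4\right)^{2}}{6}\right) = \left(-20 + 64\right) \left(- \frac{1}{6} + \frac{1}{6} \cdot 16\right) = 44 \left(- \frac{1}{6} + \frac{8}{3}\right) = 44 \cdot \frac{5}{2} = 110$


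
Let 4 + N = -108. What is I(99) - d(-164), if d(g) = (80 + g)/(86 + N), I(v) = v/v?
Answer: -29/13 ≈ -2.2308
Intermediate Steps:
N = -112 (N = -4 - 108 = -112)
I(v) = 1
d(g) = -40/13 - g/26 (d(g) = (80 + g)/(86 - 112) = (80 + g)/(-26) = (80 + g)*(-1/26) = -40/13 - g/26)
I(99) - d(-164) = 1 - (-40/13 - 1/26*(-164)) = 1 - (-40/13 + 82/13) = 1 - 1*42/13 = 1 - 42/13 = -29/13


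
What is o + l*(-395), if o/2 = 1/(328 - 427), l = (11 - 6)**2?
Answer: -977627/99 ≈ -9875.0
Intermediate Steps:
l = 25 (l = 5**2 = 25)
o = -2/99 (o = 2/(328 - 427) = 2/(-99) = 2*(-1/99) = -2/99 ≈ -0.020202)
o + l*(-395) = -2/99 + 25*(-395) = -2/99 - 9875 = -977627/99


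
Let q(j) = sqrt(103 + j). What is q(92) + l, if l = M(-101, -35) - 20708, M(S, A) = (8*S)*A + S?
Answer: 7471 + sqrt(195) ≈ 7485.0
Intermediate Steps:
M(S, A) = S + 8*A*S (M(S, A) = 8*A*S + S = S + 8*A*S)
l = 7471 (l = -101*(1 + 8*(-35)) - 20708 = -101*(1 - 280) - 20708 = -101*(-279) - 20708 = 28179 - 20708 = 7471)
q(92) + l = sqrt(103 + 92) + 7471 = sqrt(195) + 7471 = 7471 + sqrt(195)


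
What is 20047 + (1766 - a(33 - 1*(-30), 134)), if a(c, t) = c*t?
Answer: 13371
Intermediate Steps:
20047 + (1766 - a(33 - 1*(-30), 134)) = 20047 + (1766 - (33 - 1*(-30))*134) = 20047 + (1766 - (33 + 30)*134) = 20047 + (1766 - 63*134) = 20047 + (1766 - 1*8442) = 20047 + (1766 - 8442) = 20047 - 6676 = 13371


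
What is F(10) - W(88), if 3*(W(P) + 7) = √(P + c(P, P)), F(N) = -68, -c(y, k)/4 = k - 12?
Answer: -61 - 2*I*√6 ≈ -61.0 - 4.899*I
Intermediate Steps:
c(y, k) = 48 - 4*k (c(y, k) = -4*(k - 12) = -4*(-12 + k) = 48 - 4*k)
W(P) = -7 + √(48 - 3*P)/3 (W(P) = -7 + √(P + (48 - 4*P))/3 = -7 + √(48 - 3*P)/3)
F(10) - W(88) = -68 - (-7 + √(48 - 3*88)/3) = -68 - (-7 + √(48 - 264)/3) = -68 - (-7 + √(-216)/3) = -68 - (-7 + (6*I*√6)/3) = -68 - (-7 + 2*I*√6) = -68 + (7 - 2*I*√6) = -61 - 2*I*√6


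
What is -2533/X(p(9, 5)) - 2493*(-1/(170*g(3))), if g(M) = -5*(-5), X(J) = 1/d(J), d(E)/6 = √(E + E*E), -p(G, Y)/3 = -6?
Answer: 2493/4250 - 45594*√38 ≈ -2.8106e+5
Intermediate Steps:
p(G, Y) = 18 (p(G, Y) = -3*(-6) = 18)
d(E) = 6*√(E + E²) (d(E) = 6*√(E + E*E) = 6*√(E + E²))
X(J) = 1/(6*√(J*(1 + J)))
g(M) = 25
-2533/X(p(9, 5)) - 2493*(-1/(170*g(3))) = -2533*18*√2*√(1 + 18) - 2493/(-17*25*10) = -2533*18*√38 - 2493/((-425*10)) = -2533*18*√38 - 2493/(-4250) = -2533*18*√38 - 2493*(-1/4250) = -2533*18*√38 + 2493/4250 = -45594*√38 + 2493/4250 = 2493/4250 - 45594*√38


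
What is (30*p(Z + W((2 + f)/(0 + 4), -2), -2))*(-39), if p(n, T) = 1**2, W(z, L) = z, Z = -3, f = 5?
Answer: -1170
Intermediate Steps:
p(n, T) = 1
(30*p(Z + W((2 + f)/(0 + 4), -2), -2))*(-39) = (30*1)*(-39) = 30*(-39) = -1170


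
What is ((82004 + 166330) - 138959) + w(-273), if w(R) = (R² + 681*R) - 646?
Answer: -2655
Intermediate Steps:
w(R) = -646 + R² + 681*R
((82004 + 166330) - 138959) + w(-273) = ((82004 + 166330) - 138959) + (-646 + (-273)² + 681*(-273)) = (248334 - 138959) + (-646 + 74529 - 185913) = 109375 - 112030 = -2655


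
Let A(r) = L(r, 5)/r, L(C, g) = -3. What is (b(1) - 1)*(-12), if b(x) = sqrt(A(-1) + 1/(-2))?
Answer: 12 - 6*sqrt(10) ≈ -6.9737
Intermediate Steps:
A(r) = -3/r
b(x) = sqrt(10)/2 (b(x) = sqrt(-3/(-1) + 1/(-2)) = sqrt(-3*(-1) - 1/2) = sqrt(3 - 1/2) = sqrt(5/2) = sqrt(10)/2)
(b(1) - 1)*(-12) = (sqrt(10)/2 - 1)*(-12) = (-1 + sqrt(10)/2)*(-12) = 12 - 6*sqrt(10)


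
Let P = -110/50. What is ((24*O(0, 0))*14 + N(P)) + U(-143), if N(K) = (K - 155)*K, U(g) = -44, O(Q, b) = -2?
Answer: -9254/25 ≈ -370.16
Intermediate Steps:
P = -11/5 (P = -110*1/50 = -11/5 ≈ -2.2000)
N(K) = K*(-155 + K) (N(K) = (-155 + K)*K = K*(-155 + K))
((24*O(0, 0))*14 + N(P)) + U(-143) = ((24*(-2))*14 - 11*(-155 - 11/5)/5) - 44 = (-48*14 - 11/5*(-786/5)) - 44 = (-672 + 8646/25) - 44 = -8154/25 - 44 = -9254/25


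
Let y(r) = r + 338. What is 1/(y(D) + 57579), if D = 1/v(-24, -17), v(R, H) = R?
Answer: 24/1390007 ≈ 1.7266e-5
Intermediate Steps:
D = -1/24 (D = 1/(-24) = -1/24 ≈ -0.041667)
y(r) = 338 + r
1/(y(D) + 57579) = 1/((338 - 1/24) + 57579) = 1/(8111/24 + 57579) = 1/(1390007/24) = 24/1390007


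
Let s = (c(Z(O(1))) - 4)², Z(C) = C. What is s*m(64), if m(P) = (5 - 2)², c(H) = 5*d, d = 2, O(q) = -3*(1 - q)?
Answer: 324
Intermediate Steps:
O(q) = -3 + 3*q
c(H) = 10 (c(H) = 5*2 = 10)
m(P) = 9 (m(P) = 3² = 9)
s = 36 (s = (10 - 4)² = 6² = 36)
s*m(64) = 36*9 = 324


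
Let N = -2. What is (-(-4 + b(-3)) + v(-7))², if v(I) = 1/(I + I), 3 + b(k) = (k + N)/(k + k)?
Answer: 16384/441 ≈ 37.152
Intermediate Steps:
b(k) = -3 + (-2 + k)/(2*k) (b(k) = -3 + (k - 2)/(k + k) = -3 + (-2 + k)/((2*k)) = -3 + (-2 + k)*(1/(2*k)) = -3 + (-2 + k)/(2*k))
v(I) = 1/(2*I)
(-(-4 + b(-3)) + v(-7))² = (-(-4 + (-5/2 - 1/(-3))) + (½)/(-7))² = (-(-4 + (-5/2 - 1*(-⅓))) + (½)*(-⅐))² = (-(-4 + (-5/2 + ⅓)) - 1/14)² = (-(-4 - 13/6) - 1/14)² = (-1*(-37/6) - 1/14)² = (37/6 - 1/14)² = (128/21)² = 16384/441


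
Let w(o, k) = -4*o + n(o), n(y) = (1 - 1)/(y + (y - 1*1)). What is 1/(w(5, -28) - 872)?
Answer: -1/892 ≈ -0.0011211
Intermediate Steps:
n(y) = 0 (n(y) = 0/(y + (y - 1)) = 0/(y + (-1 + y)) = 0/(-1 + 2*y) = 0)
w(o, k) = -4*o (w(o, k) = -4*o + 0 = -4*o)
1/(w(5, -28) - 872) = 1/(-4*5 - 872) = 1/(-20 - 872) = 1/(-892) = -1/892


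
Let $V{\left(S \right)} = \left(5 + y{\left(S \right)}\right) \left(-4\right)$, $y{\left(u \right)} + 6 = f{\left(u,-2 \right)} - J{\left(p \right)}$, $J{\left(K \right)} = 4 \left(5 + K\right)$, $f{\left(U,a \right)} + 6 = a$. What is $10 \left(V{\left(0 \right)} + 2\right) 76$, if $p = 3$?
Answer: $126160$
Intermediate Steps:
$f{\left(U,a \right)} = -6 + a$
$J{\left(K \right)} = 20 + 4 K$
$y{\left(u \right)} = -46$ ($y{\left(u \right)} = -6 - \left(28 + 12\right) = -6 - 40 = -46$)
$V{\left(S \right)} = 164$ ($V{\left(S \right)} = \left(5 - 46\right) \left(-4\right) = \left(-41\right) \left(-4\right) = 164$)
$10 \left(V{\left(0 \right)} + 2\right) 76 = 10 \left(164 + 2\right) 76 = 10 \cdot 166 \cdot 76 = 1660 \cdot 76 = 126160$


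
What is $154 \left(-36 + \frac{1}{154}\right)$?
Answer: $-5543$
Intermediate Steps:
$154 \left(-36 + \frac{1}{154}\right) = 154 \left(- \frac{5543}{154}\right) = -5543$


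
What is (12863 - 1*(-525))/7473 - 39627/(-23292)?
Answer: 67551763/19340124 ≈ 3.4928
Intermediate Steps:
(12863 - 1*(-525))/7473 - 39627/(-23292) = (12863 + 525)*(1/7473) - 39627*(-1/23292) = 13388*(1/7473) + 4403/2588 = 13388/7473 + 4403/2588 = 67551763/19340124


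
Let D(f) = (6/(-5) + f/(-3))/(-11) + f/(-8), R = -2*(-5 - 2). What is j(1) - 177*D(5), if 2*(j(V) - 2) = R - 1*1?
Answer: 32119/440 ≈ 72.998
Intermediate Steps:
R = 14 (R = -2*(-7) = 14)
D(f) = 6/55 - 25*f/264 (D(f) = (6*(-1/5) + f*(-1/3))*(-1/11) + f*(-1/8) = (-6/5 - f/3)*(-1/11) - f/8 = (6/55 + f/33) - f/8 = 6/55 - 25*f/264)
j(V) = 17/2 (j(V) = 2 + (14 - 1*1)/2 = 2 + (14 - 1)/2 = 2 + (1/2)*13 = 2 + 13/2 = 17/2)
j(1) - 177*D(5) = 17/2 - 177*(6/55 - 25/264*5) = 17/2 - 177*(6/55 - 125/264) = 17/2 - 177*(-481/1320) = 17/2 + 28379/440 = 32119/440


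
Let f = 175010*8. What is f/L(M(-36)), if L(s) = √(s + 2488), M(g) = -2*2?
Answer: 700040*√69/207 ≈ 28092.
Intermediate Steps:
M(g) = -4
f = 1400080
L(s) = √(2488 + s)
f/L(M(-36)) = 1400080/(√(2488 - 4)) = 1400080/(√2484) = 1400080/((6*√69)) = 1400080*(√69/414) = 700040*√69/207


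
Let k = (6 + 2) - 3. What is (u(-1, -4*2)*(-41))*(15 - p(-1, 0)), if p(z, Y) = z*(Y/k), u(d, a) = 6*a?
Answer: 29520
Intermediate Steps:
k = 5 (k = 8 - 3 = 5)
p(z, Y) = Y*z/5 (p(z, Y) = z*(Y/5) = Y*z/5)
(u(-1, -4*2)*(-41))*(15 - p(-1, 0)) = ((6*(-4*2))*(-41))*(15 - 0*(-1)/5) = ((6*(-8))*(-41))*(15 - 1*0) = (-48*(-41))*(15 + 0) = 1968*15 = 29520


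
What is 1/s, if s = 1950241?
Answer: 1/1950241 ≈ 5.1276e-7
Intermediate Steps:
1/s = 1/1950241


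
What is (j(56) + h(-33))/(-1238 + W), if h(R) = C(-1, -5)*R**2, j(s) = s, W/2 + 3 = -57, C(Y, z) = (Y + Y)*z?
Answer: -5473/679 ≈ -8.0604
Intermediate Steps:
C(Y, z) = 2*Y*z (C(Y, z) = (2*Y)*z = 2*Y*z)
W = -120 (W = -6 + 2*(-57) = -6 - 114 = -120)
h(R) = 10*R**2 (h(R) = (2*(-1)*(-5))*R**2 = 10*R**2)
(j(56) + h(-33))/(-1238 + W) = (56 + 10*(-33)**2)/(-1238 - 120) = (56 + 10*1089)/(-1358) = (56 + 10890)*(-1/1358) = 10946*(-1/1358) = -5473/679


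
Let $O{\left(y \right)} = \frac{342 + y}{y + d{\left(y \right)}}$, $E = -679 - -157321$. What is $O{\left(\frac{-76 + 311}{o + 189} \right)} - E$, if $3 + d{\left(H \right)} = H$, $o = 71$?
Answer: $- \frac{9729635}{62} \approx -1.5693 \cdot 10^{5}$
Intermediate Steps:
$d{\left(H \right)} = -3 + H$
$E = 156642$ ($E = -679 + 157321 = 156642$)
$O{\left(y \right)} = \frac{342 + y}{-3 + 2 y}$ ($O{\left(y \right)} = \frac{342 + y}{y + \left(-3 + y\right)} = \frac{342 + y}{-3 + 2 y}$)
$O{\left(\frac{-76 + 311}{o + 189} \right)} - E = \frac{342 + \frac{-76 + 311}{71 + 189}}{-3 + 2 \frac{-76 + 311}{71 + 189}} - 156642 = \frac{342 + \frac{235}{260}}{-3 + 2 \cdot \frac{235}{260}} - 156642 = \frac{342 + 235 \cdot \frac{1}{260}}{-3 + 2 \cdot 235 \cdot \frac{1}{260}} - 156642 = \frac{342 + \frac{47}{52}}{-3 + 2 \cdot \frac{47}{52}} - 156642 = \frac{1}{-3 + \frac{47}{26}} \cdot \frac{17831}{52} - 156642 = \frac{1}{- \frac{31}{26}} \cdot \frac{17831}{52} - 156642 = \left(- \frac{26}{31}\right) \frac{17831}{52} - 156642 = - \frac{17831}{62} - 156642 = - \frac{9729635}{62}$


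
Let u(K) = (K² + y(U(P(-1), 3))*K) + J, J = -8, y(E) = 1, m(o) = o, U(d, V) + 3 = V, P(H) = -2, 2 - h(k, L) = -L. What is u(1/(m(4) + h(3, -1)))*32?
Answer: -6208/25 ≈ -248.32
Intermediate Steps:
h(k, L) = 2 + L (h(k, L) = 2 - (-1)*L = 2 + L)
U(d, V) = -3 + V
u(K) = -8 + K + K² (u(K) = (K² + 1*K) - 8 = (K² + K) - 8 = (K + K²) - 8 = -8 + K + K²)
u(1/(m(4) + h(3, -1)))*32 = (-8 + 1/(4 + (2 - 1)) + (1/(4 + (2 - 1)))²)*32 = (-8 + 1/(4 + 1) + (1/(4 + 1))²)*32 = (-8 + 1/5 + (1/5)²)*32 = (-8 + ⅕ + (⅕)²)*32 = (-8 + ⅕ + 1/25)*32 = -194/25*32 = -6208/25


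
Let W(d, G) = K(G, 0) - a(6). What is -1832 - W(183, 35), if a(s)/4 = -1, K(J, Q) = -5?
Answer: -1831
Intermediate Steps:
a(s) = -4 (a(s) = 4*(-1) = -4)
W(d, G) = -1 (W(d, G) = -5 - 1*(-4) = -5 + 4 = -1)
-1832 - W(183, 35) = -1832 - 1*(-1) = -1832 + 1 = -1831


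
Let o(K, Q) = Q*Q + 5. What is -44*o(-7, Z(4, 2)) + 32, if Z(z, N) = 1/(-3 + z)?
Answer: -232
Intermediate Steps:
o(K, Q) = 5 + Q² (o(K, Q) = Q² + 5 = 5 + Q²)
-44*o(-7, Z(4, 2)) + 32 = -44*(5 + (1/(-3 + 4))²) + 32 = -44*(5 + (1/1)²) + 32 = -44*(5 + 1²) + 32 = -44*(5 + 1) + 32 = -44*6 + 32 = -264 + 32 = -232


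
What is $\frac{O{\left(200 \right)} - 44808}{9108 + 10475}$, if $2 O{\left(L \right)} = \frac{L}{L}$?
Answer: $- \frac{89615}{39166} \approx -2.2881$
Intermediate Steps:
$O{\left(L \right)} = \frac{1}{2}$ ($O{\left(L \right)} = \frac{L \frac{1}{L}}{2} = \frac{1}{2} \cdot 1 = \frac{1}{2}$)
$\frac{O{\left(200 \right)} - 44808}{9108 + 10475} = \frac{\frac{1}{2} - 44808}{9108 + 10475} = - \frac{89615}{2 \cdot 19583} = \left(- \frac{89615}{2}\right) \frac{1}{19583} = - \frac{89615}{39166}$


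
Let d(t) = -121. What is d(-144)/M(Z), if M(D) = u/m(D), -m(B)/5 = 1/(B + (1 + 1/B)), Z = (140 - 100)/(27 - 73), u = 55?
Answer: -5060/469 ≈ -10.789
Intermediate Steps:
Z = -20/23 (Z = 40/(-46) = 40*(-1/46) = -20/23 ≈ -0.86957)
m(B) = -5/(1 + B + 1/B) (m(B) = -5/(B + (1 + 1/B)) = -5/(1 + B + 1/B))
M(D) = -11*(1 + D + D**2)/D (M(D) = 55/((-5*D/(1 + D + D**2))) = 55*(-(1 + D + D**2)/(5*D)) = -11*(1 + D + D**2)/D)
d(-144)/M(Z) = -121/(-11 - 11*(-20/23) - 11/(-20/23)) = -121/(-11 + 220/23 - 11*(-23/20)) = -121/(-11 + 220/23 + 253/20) = -121/5159/460 = -121*460/5159 = -5060/469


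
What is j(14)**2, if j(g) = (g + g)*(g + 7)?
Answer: 345744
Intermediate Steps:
j(g) = 2*g*(7 + g) (j(g) = (2*g)*(7 + g) = 2*g*(7 + g))
j(14)**2 = (2*14*(7 + 14))**2 = (2*14*21)**2 = 588**2 = 345744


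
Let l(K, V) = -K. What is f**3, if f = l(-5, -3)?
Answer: 125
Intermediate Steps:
f = 5 (f = -1*(-5) = 5)
f**3 = 5**3 = 125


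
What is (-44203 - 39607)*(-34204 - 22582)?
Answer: 4759234660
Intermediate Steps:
(-44203 - 39607)*(-34204 - 22582) = -83810*(-56786) = 4759234660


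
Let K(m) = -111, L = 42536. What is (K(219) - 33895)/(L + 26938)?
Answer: -17003/34737 ≈ -0.48948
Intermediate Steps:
(K(219) - 33895)/(L + 26938) = (-111 - 33895)/(42536 + 26938) = -34006/69474 = -34006*1/69474 = -17003/34737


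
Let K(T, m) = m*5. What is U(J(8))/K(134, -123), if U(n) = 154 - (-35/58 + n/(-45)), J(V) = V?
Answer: -403979/1605150 ≈ -0.25168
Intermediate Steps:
K(T, m) = 5*m
U(n) = 8967/58 + n/45 (U(n) = 154 - (-35*1/58 + n*(-1/45)) = 154 - (-35/58 - n/45) = 154 + (35/58 + n/45) = 8967/58 + n/45)
U(J(8))/K(134, -123) = (8967/58 + (1/45)*8)/((5*(-123))) = (8967/58 + 8/45)/(-615) = (403979/2610)*(-1/615) = -403979/1605150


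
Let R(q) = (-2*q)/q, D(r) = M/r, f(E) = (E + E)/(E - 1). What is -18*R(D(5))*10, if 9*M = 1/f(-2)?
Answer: 360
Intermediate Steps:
f(E) = 2*E/(-1 + E) (f(E) = (2*E)/(-1 + E) = 2*E/(-1 + E))
M = 1/12 (M = 1/(9*((2*(-2)/(-1 - 2)))) = 1/(9*((2*(-2)/(-3)))) = 1/(9*((2*(-2)*(-1/3)))) = 1/(9*(4/3)) = (1/9)*(3/4) = 1/12 ≈ 0.083333)
D(r) = 1/(12*r)
R(q) = -2
-18*R(D(5))*10 = -18*(-2)*10 = 36*10 = 360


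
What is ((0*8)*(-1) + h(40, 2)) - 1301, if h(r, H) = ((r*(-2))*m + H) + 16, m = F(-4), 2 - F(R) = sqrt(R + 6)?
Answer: -1443 + 80*sqrt(2) ≈ -1329.9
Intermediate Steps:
F(R) = 2 - sqrt(6 + R) (F(R) = 2 - sqrt(R + 6) = 2 - sqrt(6 + R))
m = 2 - sqrt(2) (m = 2 - sqrt(6 - 4) = 2 - sqrt(2) ≈ 0.58579)
h(r, H) = 16 + H - 2*r*(2 - sqrt(2)) (h(r, H) = ((r*(-2))*(2 - sqrt(2)) + H) + 16 = ((-2*r)*(2 - sqrt(2)) + H) + 16 = (-2*r*(2 - sqrt(2)) + H) + 16 = (H - 2*r*(2 - sqrt(2))) + 16 = 16 + H - 2*r*(2 - sqrt(2)))
((0*8)*(-1) + h(40, 2)) - 1301 = ((0*8)*(-1) + (16 + 2 - 2*40*(2 - sqrt(2)))) - 1301 = (0*(-1) + (16 + 2 + (-160 + 80*sqrt(2)))) - 1301 = (0 + (-142 + 80*sqrt(2))) - 1301 = (-142 + 80*sqrt(2)) - 1301 = -1443 + 80*sqrt(2)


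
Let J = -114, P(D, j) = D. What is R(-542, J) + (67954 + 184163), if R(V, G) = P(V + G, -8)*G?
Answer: 326901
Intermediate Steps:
R(V, G) = G*(G + V) (R(V, G) = (V + G)*G = (G + V)*G = G*(G + V))
R(-542, J) + (67954 + 184163) = -114*(-114 - 542) + (67954 + 184163) = -114*(-656) + 252117 = 74784 + 252117 = 326901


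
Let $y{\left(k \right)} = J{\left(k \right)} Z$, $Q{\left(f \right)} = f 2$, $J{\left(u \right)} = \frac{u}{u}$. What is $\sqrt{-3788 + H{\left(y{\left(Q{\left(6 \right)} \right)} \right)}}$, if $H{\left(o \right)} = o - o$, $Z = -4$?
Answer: $2 i \sqrt{947} \approx 61.547 i$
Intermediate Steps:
$J{\left(u \right)} = 1$
$Q{\left(f \right)} = 2 f$
$y{\left(k \right)} = -4$ ($y{\left(k \right)} = 1 \left(-4\right) = -4$)
$H{\left(o \right)} = 0$
$\sqrt{-3788 + H{\left(y{\left(Q{\left(6 \right)} \right)} \right)}} = \sqrt{-3788 + 0} = \sqrt{-3788} = 2 i \sqrt{947}$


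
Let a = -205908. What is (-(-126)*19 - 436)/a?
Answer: -979/102954 ≈ -0.0095091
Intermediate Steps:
(-(-126)*19 - 436)/a = (-(-126)*19 - 436)/(-205908) = (-18*(-133) - 436)*(-1/205908) = (2394 - 436)*(-1/205908) = 1958*(-1/205908) = -979/102954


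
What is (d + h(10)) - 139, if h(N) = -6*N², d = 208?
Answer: -531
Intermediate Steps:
(d + h(10)) - 139 = (208 - 6*10²) - 139 = (208 - 6*100) - 139 = (208 - 600) - 139 = -392 - 139 = -531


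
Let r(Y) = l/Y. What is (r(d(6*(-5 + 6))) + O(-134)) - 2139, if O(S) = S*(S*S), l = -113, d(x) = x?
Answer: -14449571/6 ≈ -2.4083e+6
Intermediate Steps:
O(S) = S**3 (O(S) = S*S**2 = S**3)
r(Y) = -113/Y
(r(d(6*(-5 + 6))) + O(-134)) - 2139 = (-113*1/(6*(-5 + 6)) + (-134)**3) - 2139 = (-113/(6*1) - 2406104) - 2139 = (-113/6 - 2406104) - 2139 = -14436737/6 - 2139 = -14449571/6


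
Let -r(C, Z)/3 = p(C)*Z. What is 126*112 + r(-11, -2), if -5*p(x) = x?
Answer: 70626/5 ≈ 14125.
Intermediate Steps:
p(x) = -x/5
r(C, Z) = 3*C*Z/5 (r(C, Z) = -3*(-C/5)*Z = -(-3)*C*Z/5 = 3*C*Z/5)
126*112 + r(-11, -2) = 126*112 + (⅗)*(-11)*(-2) = 14112 + 66/5 = 70626/5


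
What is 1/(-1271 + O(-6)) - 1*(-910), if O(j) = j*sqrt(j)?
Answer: 1470246599/1615657 + 6*I*sqrt(6)/1615657 ≈ 910.0 + 9.0966e-6*I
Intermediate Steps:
O(j) = j**(3/2)
1/(-1271 + O(-6)) - 1*(-910) = 1/(-1271 + (-6)**(3/2)) - 1*(-910) = 1/(-1271 - 6*I*sqrt(6)) + 910 = 910 + 1/(-1271 - 6*I*sqrt(6))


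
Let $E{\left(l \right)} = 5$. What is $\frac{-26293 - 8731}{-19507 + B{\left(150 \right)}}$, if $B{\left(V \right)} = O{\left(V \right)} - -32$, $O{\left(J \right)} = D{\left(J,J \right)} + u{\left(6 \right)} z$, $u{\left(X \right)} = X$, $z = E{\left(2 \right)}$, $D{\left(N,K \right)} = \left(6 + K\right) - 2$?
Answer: $\frac{35024}{19291} \approx 1.8156$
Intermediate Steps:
$D{\left(N,K \right)} = 4 + K$
$z = 5$
$O{\left(J \right)} = 34 + J$ ($O{\left(J \right)} = \left(4 + J\right) + 6 \cdot 5 = \left(4 + J\right) + 30 = 34 + J$)
$B{\left(V \right)} = 66 + V$ ($B{\left(V \right)} = \left(34 + V\right) - -32 = \left(34 + V\right) + 32 = 66 + V$)
$\frac{-26293 - 8731}{-19507 + B{\left(150 \right)}} = \frac{-26293 - 8731}{-19507 + \left(66 + 150\right)} = - \frac{35024}{-19507 + 216} = - \frac{35024}{-19291} = \left(-35024\right) \left(- \frac{1}{19291}\right) = \frac{35024}{19291}$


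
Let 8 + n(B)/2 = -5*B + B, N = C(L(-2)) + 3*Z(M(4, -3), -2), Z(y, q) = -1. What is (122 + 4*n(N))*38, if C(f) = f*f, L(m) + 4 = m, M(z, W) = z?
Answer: -37924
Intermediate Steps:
L(m) = -4 + m
C(f) = f**2
N = 33 (N = (-4 - 2)**2 + 3*(-1) = (-6)**2 - 3 = 36 - 3 = 33)
n(B) = -16 - 8*B (n(B) = -16 + 2*(-5*B + B) = -16 + 2*(-4*B) = -16 - 8*B)
(122 + 4*n(N))*38 = (122 + 4*(-16 - 8*33))*38 = (122 + 4*(-16 - 264))*38 = (122 + 4*(-280))*38 = (122 - 1120)*38 = -998*38 = -37924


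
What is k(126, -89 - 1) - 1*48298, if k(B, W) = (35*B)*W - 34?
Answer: -445232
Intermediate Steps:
k(B, W) = -34 + 35*B*W (k(B, W) = 35*B*W - 34 = -34 + 35*B*W)
k(126, -89 - 1) - 1*48298 = (-34 + 35*126*(-89 - 1)) - 1*48298 = (-34 + 35*126*(-90)) - 48298 = (-34 - 396900) - 48298 = -396934 - 48298 = -445232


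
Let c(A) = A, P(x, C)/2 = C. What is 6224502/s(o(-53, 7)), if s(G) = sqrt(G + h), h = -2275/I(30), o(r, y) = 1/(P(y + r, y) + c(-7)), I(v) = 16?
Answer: -8299336*I*sqrt(111363)/5303 ≈ -5.2227e+5*I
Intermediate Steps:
P(x, C) = 2*C
o(r, y) = 1/(-7 + 2*y) (o(r, y) = 1/(2*y - 7) = 1/(-7 + 2*y))
h = -2275/16 ≈ -142.19
s(G) = sqrt(-2275/16 + G) (s(G) = sqrt(G - 2275/16) = sqrt(-2275/16 + G))
6224502/s(o(-53, 7)) = 6224502/((sqrt(-2275 + 16/(-7 + 2*7))/4)) = 6224502/((sqrt(-2275 + 16/(-7 + 14))/4)) = 6224502/((sqrt(-2275 + 16/7)/4)) = 6224502/((sqrt(-15909/7)/4)) = 6224502/(((I*sqrt(111363)/7)/4)) = 6224502/((I*sqrt(111363)/28)) = 6224502*(-4*I*sqrt(111363)/15909) = -8299336*I*sqrt(111363)/5303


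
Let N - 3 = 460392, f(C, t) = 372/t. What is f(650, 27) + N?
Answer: 4143679/9 ≈ 4.6041e+5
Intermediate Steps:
N = 460395 (N = 3 + 460392 = 460395)
f(650, 27) + N = 372/27 + 460395 = 372*(1/27) + 460395 = 124/9 + 460395 = 4143679/9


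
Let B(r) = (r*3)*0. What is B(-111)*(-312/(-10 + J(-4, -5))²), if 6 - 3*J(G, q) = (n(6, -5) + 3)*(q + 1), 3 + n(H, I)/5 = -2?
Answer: 0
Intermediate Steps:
n(H, I) = -25 (n(H, I) = -15 + 5*(-2) = -15 - 10 = -25)
B(r) = 0 (B(r) = (3*r)*0 = 0)
J(G, q) = 28/3 + 22*q/3 (J(G, q) = 2 - (-25 + 3)*(q + 1)/3 = 2 - (-22)*(1 + q)/3 = 2 - (-22 - 22*q)/3 = 2 + (22/3 + 22*q/3) = 28/3 + 22*q/3)
B(-111)*(-312/(-10 + J(-4, -5))²) = 0*(-312/(-10 + (28/3 + (22/3)*(-5)))²) = 0*(-312/(-10 + (28/3 - 110/3))²) = 0*(-312/(-10 - 82/3)²) = 0*(-312/((-112/3)²)) = 0*(-312/12544/9) = 0*(-312*9/12544) = 0*(-351/1568) = 0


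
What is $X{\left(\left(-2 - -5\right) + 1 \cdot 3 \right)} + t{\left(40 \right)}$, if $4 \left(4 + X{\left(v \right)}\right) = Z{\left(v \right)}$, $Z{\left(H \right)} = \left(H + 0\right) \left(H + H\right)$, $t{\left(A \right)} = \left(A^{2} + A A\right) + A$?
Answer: $3254$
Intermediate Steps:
$t{\left(A \right)} = A + 2 A^{2}$ ($t{\left(A \right)} = \left(A^{2} + A^{2}\right) + A = 2 A^{2} + A = A + 2 A^{2}$)
$Z{\left(H \right)} = 2 H^{2}$ ($Z{\left(H \right)} = H 2 H = 2 H^{2}$)
$X{\left(v \right)} = -4 + \frac{v^{2}}{2}$ ($X{\left(v \right)} = -4 + \frac{2 v^{2}}{4} = -4 + \frac{v^{2}}{2}$)
$X{\left(\left(-2 - -5\right) + 1 \cdot 3 \right)} + t{\left(40 \right)} = \left(-4 + \frac{\left(\left(-2 - -5\right) + 1 \cdot 3\right)^{2}}{2}\right) + 40 \left(1 + 2 \cdot 40\right) = \left(-4 + \frac{\left(\left(-2 + 5\right) + 3\right)^{2}}{2}\right) + 40 \left(1 + 80\right) = \left(-4 + \frac{\left(3 + 3\right)^{2}}{2}\right) + 40 \cdot 81 = \left(-4 + \frac{6^{2}}{2}\right) + 3240 = \left(-4 + \frac{1}{2} \cdot 36\right) + 3240 = \left(-4 + 18\right) + 3240 = 14 + 3240 = 3254$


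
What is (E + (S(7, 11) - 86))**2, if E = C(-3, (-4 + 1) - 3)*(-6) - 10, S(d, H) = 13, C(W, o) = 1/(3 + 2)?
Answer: 177241/25 ≈ 7089.6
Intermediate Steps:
C(W, o) = 1/5
E = -56/5 (E = (1/5)*(-6) - 10 = -6/5 - 10 = -56/5 ≈ -11.200)
(E + (S(7, 11) - 86))**2 = (-56/5 + (13 - 86))**2 = (-56/5 - 73)**2 = (-421/5)**2 = 177241/25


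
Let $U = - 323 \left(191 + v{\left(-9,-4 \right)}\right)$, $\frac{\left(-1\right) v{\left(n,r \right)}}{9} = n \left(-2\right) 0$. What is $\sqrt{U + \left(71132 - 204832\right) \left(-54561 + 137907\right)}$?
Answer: $i \sqrt{11143421893} \approx 1.0556 \cdot 10^{5} i$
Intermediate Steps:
$v{\left(n,r \right)} = 0$ ($v{\left(n,r \right)} = - 9 n \left(-2\right) 0 = - 9 - 2 n 0 = \left(-9\right) 0 = 0$)
$U = -61693$ ($U = - 323 \left(191 + 0\right) = \left(-323\right) 191 = -61693$)
$\sqrt{U + \left(71132 - 204832\right) \left(-54561 + 137907\right)} = \sqrt{-61693 + \left(71132 - 204832\right) \left(-54561 + 137907\right)} = \sqrt{-61693 - 11143360200} = \sqrt{-11143421893} = i \sqrt{11143421893}$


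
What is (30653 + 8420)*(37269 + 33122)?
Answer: 2750387543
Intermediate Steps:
(30653 + 8420)*(37269 + 33122) = 39073*70391 = 2750387543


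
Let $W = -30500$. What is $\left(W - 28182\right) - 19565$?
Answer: $-78247$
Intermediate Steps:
$\left(W - 28182\right) - 19565 = \left(-30500 - 28182\right) - 19565 = -58682 - 19565 = -78247$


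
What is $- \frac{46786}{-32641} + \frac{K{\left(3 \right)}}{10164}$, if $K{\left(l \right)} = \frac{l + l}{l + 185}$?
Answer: $\frac{2128580519}{1485034936} \approx 1.4334$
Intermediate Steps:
$K{\left(l \right)} = \frac{2 l}{185 + l}$
$- \frac{46786}{-32641} + \frac{K{\left(3 \right)}}{10164} = - \frac{46786}{-32641} + \frac{2 \cdot 3 \frac{1}{185 + 3}}{10164} = \left(-46786\right) \left(- \frac{1}{32641}\right) + 2 \cdot 3 \cdot \frac{1}{188} \cdot \frac{1}{10164} = \frac{46786}{32641} + 2 \cdot 3 \cdot \frac{1}{188} \cdot \frac{1}{10164} = \frac{46786}{32641} + \frac{3}{94} \cdot \frac{1}{10164} = \frac{46786}{32641} + \frac{1}{318472} = \frac{2128580519}{1485034936}$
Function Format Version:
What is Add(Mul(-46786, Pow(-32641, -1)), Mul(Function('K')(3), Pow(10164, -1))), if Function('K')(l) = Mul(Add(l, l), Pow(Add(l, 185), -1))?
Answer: Rational(2128580519, 1485034936) ≈ 1.4334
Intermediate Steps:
Function('K')(l) = Mul(2, l, Pow(Add(185, l), -1)) (Function('K')(l) = Mul(Mul(2, l), Pow(Add(185, l), -1)) = Mul(2, l, Pow(Add(185, l), -1)))
Add(Mul(-46786, Pow(-32641, -1)), Mul(Function('K')(3), Pow(10164, -1))) = Add(Mul(-46786, Pow(-32641, -1)), Mul(Mul(2, 3, Pow(Add(185, 3), -1)), Pow(10164, -1))) = Add(Mul(-46786, Rational(-1, 32641)), Mul(Mul(2, 3, Pow(188, -1)), Rational(1, 10164))) = Add(Rational(46786, 32641), Mul(Mul(2, 3, Rational(1, 188)), Rational(1, 10164))) = Add(Rational(46786, 32641), Mul(Rational(3, 94), Rational(1, 10164))) = Add(Rational(46786, 32641), Rational(1, 318472)) = Rational(2128580519, 1485034936)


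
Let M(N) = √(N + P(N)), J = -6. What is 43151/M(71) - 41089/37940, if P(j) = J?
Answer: -41089/37940 + 43151*√65/65 ≈ 5351.1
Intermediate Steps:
P(j) = -6
M(N) = √(-6 + N) (M(N) = √(N - 6) = √(-6 + N))
43151/M(71) - 41089/37940 = 43151/(√(-6 + 71)) - 41089/37940 = 43151/(√65) - 41089*1/37940 = 43151*(√65/65) - 41089/37940 = 43151*√65/65 - 41089/37940 = -41089/37940 + 43151*√65/65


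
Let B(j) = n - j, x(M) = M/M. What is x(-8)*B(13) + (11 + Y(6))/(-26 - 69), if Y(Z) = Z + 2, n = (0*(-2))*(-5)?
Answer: -66/5 ≈ -13.200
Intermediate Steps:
x(M) = 1
n = 0 (n = 0*(-5) = 0)
Y(Z) = 2 + Z
B(j) = -j (B(j) = 0 - j = -j)
x(-8)*B(13) + (11 + Y(6))/(-26 - 69) = 1*(-1*13) + (11 + (2 + 6))/(-26 - 69) = 1*(-13) + (11 + 8)/(-95) = -13 + 19*(-1/95) = -13 - ⅕ = -66/5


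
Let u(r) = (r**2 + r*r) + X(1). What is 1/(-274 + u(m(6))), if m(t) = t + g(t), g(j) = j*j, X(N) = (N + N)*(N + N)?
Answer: 1/3258 ≈ 0.00030694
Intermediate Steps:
X(N) = 4*N**2 (X(N) = (2*N)*(2*N) = 4*N**2)
g(j) = j**2
m(t) = t + t**2
u(r) = 4 + 2*r**2 (u(r) = (r**2 + r*r) + 4*1**2 = (r**2 + r**2) + 4*1 = 2*r**2 + 4 = 4 + 2*r**2)
1/(-274 + u(m(6))) = 1/(-274 + (4 + 2*(6*(1 + 6))**2)) = 1/(-274 + (4 + 2*(6*7)**2)) = 1/(-274 + (4 + 2*42**2)) = 1/(-274 + (4 + 2*1764)) = 1/(-274 + (4 + 3528)) = 1/(-274 + 3532) = 1/3258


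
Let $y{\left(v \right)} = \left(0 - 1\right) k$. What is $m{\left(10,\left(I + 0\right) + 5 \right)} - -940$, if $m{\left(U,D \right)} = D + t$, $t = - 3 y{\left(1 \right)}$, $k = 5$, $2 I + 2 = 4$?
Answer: $961$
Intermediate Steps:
$I = 1$ ($I = -1 + \frac{1}{2} \cdot 4 = -1 + 2 = 1$)
$y{\left(v \right)} = -5$ ($y{\left(v \right)} = \left(0 - 1\right) 5 = \left(-1\right) 5 = -5$)
$t = 15$ ($t = \left(-3\right) \left(-5\right) = 15$)
$m{\left(U,D \right)} = 15 + D$ ($m{\left(U,D \right)} = D + 15 = 15 + D$)
$m{\left(10,\left(I + 0\right) + 5 \right)} - -940 = \left(15 + \left(\left(1 + 0\right) + 5\right)\right) - -940 = \left(15 + \left(1 + 5\right)\right) + 940 = \left(15 + 6\right) + 940 = 21 + 940 = 961$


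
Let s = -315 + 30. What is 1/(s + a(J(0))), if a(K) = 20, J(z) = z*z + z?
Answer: -1/265 ≈ -0.0037736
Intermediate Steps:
J(z) = z + z² (J(z) = z² + z = z + z²)
s = -285
1/(s + a(J(0))) = 1/(-285 + 20) = 1/(-265) = -1/265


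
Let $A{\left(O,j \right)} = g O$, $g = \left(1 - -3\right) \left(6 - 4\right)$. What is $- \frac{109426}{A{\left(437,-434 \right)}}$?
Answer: $- \frac{54713}{1748} \approx -31.3$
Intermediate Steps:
$g = 8$ ($g = \left(1 + 3\right) 2 = 4 \cdot 2 = 8$)
$A{\left(O,j \right)} = 8 O$
$- \frac{109426}{A{\left(437,-434 \right)}} = - \frac{109426}{8 \cdot 437} = - \frac{109426}{3496} = \left(-109426\right) \frac{1}{3496} = - \frac{54713}{1748}$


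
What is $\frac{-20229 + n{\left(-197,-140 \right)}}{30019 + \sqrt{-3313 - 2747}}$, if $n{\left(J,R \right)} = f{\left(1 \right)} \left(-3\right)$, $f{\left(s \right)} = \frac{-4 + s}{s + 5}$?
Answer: $- \frac{1214418645}{1802292842} + \frac{40455 i \sqrt{1515}}{901146421} \approx -0.67382 + 0.0017474 i$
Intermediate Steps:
$f{\left(s \right)} = \frac{-4 + s}{5 + s}$
$n{\left(J,R \right)} = \frac{3}{2}$ ($n{\left(J,R \right)} = \frac{-4 + 1}{5 + 1} \left(-3\right) = \frac{1}{6} \left(-3\right) \left(-3\right) = \left(- \frac{1}{2}\right) \left(-3\right) = \frac{3}{2}$)
$\frac{-20229 + n{\left(-197,-140 \right)}}{30019 + \sqrt{-3313 - 2747}} = \frac{-20229 + \frac{3}{2}}{30019 + \sqrt{-3313 - 2747}} = - \frac{40455}{2 \left(30019 + \sqrt{-6060}\right)} = - \frac{40455}{2 \left(30019 + 2 i \sqrt{1515}\right)}$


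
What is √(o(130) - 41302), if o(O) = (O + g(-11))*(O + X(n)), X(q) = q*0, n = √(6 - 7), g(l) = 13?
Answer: 2*I*√5678 ≈ 150.71*I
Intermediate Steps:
n = I (n = √(-1) = I ≈ 1.0*I)
X(q) = 0
o(O) = O*(13 + O) (o(O) = (O + 13)*(O + 0) = (13 + O)*O = O*(13 + O))
√(o(130) - 41302) = √(130*(13 + 130) - 41302) = √(130*143 - 41302) = √(18590 - 41302) = √(-22712) = 2*I*√5678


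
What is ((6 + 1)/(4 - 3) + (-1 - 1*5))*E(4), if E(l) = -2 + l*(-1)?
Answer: -6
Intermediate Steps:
E(l) = -2 - l
((6 + 1)/(4 - 3) + (-1 - 1*5))*E(4) = ((6 + 1)/(4 - 3) + (-1 - 1*5))*(-2 - 1*4) = (7/1 + (-1 - 5))*(-2 - 4) = (7*1 - 6)*(-6) = (7 - 6)*(-6) = 1*(-6) = -6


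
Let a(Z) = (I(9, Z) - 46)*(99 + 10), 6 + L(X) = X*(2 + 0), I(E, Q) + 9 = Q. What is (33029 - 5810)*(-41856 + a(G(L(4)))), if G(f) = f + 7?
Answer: -1275754530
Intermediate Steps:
I(E, Q) = -9 + Q
L(X) = -6 + 2*X (L(X) = -6 + X*(2 + 0) = -6 + X*2 = -6 + 2*X)
G(f) = 7 + f
a(Z) = -5995 + 109*Z (a(Z) = ((-9 + Z) - 46)*(99 + 10) = (-55 + Z)*109 = -5995 + 109*Z)
(33029 - 5810)*(-41856 + a(G(L(4)))) = (33029 - 5810)*(-41856 + (-5995 + 109*(7 + (-6 + 2*4)))) = 27219*(-41856 + (-5995 + 109*(7 + (-6 + 8)))) = 27219*(-41856 + (-5995 + 109*(7 + 2))) = 27219*(-41856 + (-5995 + 109*9)) = 27219*(-41856 + (-5995 + 981)) = 27219*(-41856 - 5014) = 27219*(-46870) = -1275754530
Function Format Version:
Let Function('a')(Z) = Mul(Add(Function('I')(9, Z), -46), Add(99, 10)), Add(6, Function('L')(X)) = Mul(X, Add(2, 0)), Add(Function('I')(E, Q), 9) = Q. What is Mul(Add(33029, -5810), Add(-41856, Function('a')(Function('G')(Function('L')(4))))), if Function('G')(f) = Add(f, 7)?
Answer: -1275754530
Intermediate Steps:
Function('I')(E, Q) = Add(-9, Q)
Function('L')(X) = Add(-6, Mul(2, X)) (Function('L')(X) = Add(-6, Mul(X, Add(2, 0))) = Add(-6, Mul(X, 2)) = Add(-6, Mul(2, X)))
Function('G')(f) = Add(7, f)
Function('a')(Z) = Add(-5995, Mul(109, Z)) (Function('a')(Z) = Mul(Add(Add(-9, Z), -46), Add(99, 10)) = Mul(Add(-55, Z), 109) = Add(-5995, Mul(109, Z)))
Mul(Add(33029, -5810), Add(-41856, Function('a')(Function('G')(Function('L')(4))))) = Mul(Add(33029, -5810), Add(-41856, Add(-5995, Mul(109, Add(7, Add(-6, Mul(2, 4))))))) = Mul(27219, Add(-41856, Add(-5995, Mul(109, Add(7, Add(-6, 8)))))) = Mul(27219, Add(-41856, Add(-5995, Mul(109, Add(7, 2))))) = Mul(27219, Add(-41856, Add(-5995, Mul(109, 9)))) = Mul(27219, Add(-41856, Add(-5995, 981))) = Mul(27219, Add(-41856, -5014)) = Mul(27219, -46870) = -1275754530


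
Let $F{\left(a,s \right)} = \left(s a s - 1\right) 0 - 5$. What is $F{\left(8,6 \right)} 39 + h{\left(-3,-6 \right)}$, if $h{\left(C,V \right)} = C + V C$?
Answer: $-180$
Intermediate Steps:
$h{\left(C,V \right)} = C + C V$
$F{\left(a,s \right)} = -5$ ($F{\left(a,s \right)} = \left(a s s - 1\right) 0 - 5 = \left(a s^{2} - 1\right) 0 - 5 = \left(-1 + a s^{2}\right) 0 - 5 = 0 - 5 = -5$)
$F{\left(8,6 \right)} 39 + h{\left(-3,-6 \right)} = \left(-5\right) 39 - 3 \left(1 - 6\right) = -195 - -15 = -195 + 15 = -180$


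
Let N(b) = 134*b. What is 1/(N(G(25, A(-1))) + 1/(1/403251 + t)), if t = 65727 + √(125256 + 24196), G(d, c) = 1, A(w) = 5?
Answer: 94130062978681115442266/12613429871329730478717697 + 325222738002*√37363/12613429871329730478717697 ≈ 0.0074627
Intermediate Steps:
t = 65727 + 2*√37363 (t = 65727 + √149452 = 65727 + 2*√37363 ≈ 66114.)
1/(N(G(25, A(-1))) + 1/(1/403251 + t)) = 1/(134*1 + 1/(1/403251 + (65727 + 2*√37363))) = 1/(134 + 1/(1/403251 + (65727 + 2*√37363))) = 1/(134 + 1/(26504478478/403251 + 2*√37363))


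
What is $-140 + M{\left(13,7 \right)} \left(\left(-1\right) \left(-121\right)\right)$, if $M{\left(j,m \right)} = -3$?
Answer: $-503$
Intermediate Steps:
$-140 + M{\left(13,7 \right)} \left(\left(-1\right) \left(-121\right)\right) = -140 - 3 \left(\left(-1\right) \left(-121\right)\right) = -140 - 363 = -503$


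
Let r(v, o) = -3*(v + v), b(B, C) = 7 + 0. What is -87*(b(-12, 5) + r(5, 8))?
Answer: 2001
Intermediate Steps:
b(B, C) = 7
r(v, o) = -6*v
-87*(b(-12, 5) + r(5, 8)) = -87*(7 - 6*5) = -87*(7 - 30) = -87*(-23) = 2001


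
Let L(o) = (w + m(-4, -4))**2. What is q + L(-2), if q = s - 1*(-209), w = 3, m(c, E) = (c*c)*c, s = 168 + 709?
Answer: 4807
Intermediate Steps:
s = 877
m(c, E) = c**3 (m(c, E) = c**2*c = c**3)
L(o) = 3721 (L(o) = (3 + (-4)**3)**2 = (3 - 64)**2 = (-61)**2 = 3721)
q = 1086 (q = 877 - 1*(-209) = 877 + 209 = 1086)
q + L(-2) = 1086 + 3721 = 4807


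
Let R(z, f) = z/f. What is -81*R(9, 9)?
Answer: -81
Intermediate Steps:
-81*R(9, 9) = -729/9 = -81*1 = -81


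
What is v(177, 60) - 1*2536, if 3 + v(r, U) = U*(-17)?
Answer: -3559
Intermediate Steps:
v(r, U) = -3 - 17*U (v(r, U) = -3 + U*(-17) = -3 - 17*U)
v(177, 60) - 1*2536 = (-3 - 17*60) - 1*2536 = (-3 - 1020) - 2536 = -1023 - 2536 = -3559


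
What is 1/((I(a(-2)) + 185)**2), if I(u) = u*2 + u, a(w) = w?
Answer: 1/32041 ≈ 3.1210e-5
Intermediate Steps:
I(u) = 3*u (I(u) = 2*u + u = 3*u)
1/((I(a(-2)) + 185)**2) = 1/((3*(-2) + 185)**2) = 1/((-6 + 185)**2) = 1/(179**2) = 1/32041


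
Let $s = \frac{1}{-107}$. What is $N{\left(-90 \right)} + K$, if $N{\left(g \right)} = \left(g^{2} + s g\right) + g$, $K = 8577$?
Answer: $\frac{1774899}{107} \approx 16588.0$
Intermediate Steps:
$s = - \frac{1}{107} \approx -0.0093458$
$N{\left(g \right)} = g^{2} + \frac{106 g}{107}$ ($N{\left(g \right)} = \left(g^{2} - \frac{g}{107}\right) + g = g^{2} + \frac{106 g}{107}$)
$N{\left(-90 \right)} + K = \frac{1}{107} \left(-90\right) \left(106 + 107 \left(-90\right)\right) + 8577 = \frac{1}{107} \left(-90\right) \left(106 - 9630\right) + 8577 = \frac{1}{107} \left(-90\right) \left(-9524\right) + 8577 = \frac{857160}{107} + 8577 = \frac{1774899}{107}$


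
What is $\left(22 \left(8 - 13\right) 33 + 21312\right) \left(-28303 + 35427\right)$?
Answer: $125966568$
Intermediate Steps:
$\left(22 \left(8 - 13\right) 33 + 21312\right) \left(-28303 + 35427\right) = \left(22 \left(-5\right) 33 + 21312\right) 7124 = \left(\left(-110\right) 33 + 21312\right) 7124 = \left(-3630 + 21312\right) 7124 = 17682 \cdot 7124 = 125966568$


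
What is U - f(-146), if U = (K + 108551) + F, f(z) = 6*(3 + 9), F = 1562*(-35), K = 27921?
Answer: 81730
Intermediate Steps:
F = -54670
f(z) = 72 (f(z) = 6*12 = 72)
U = 81802 (U = (27921 + 108551) - 54670 = 136472 - 54670 = 81802)
U - f(-146) = 81802 - 1*72 = 81802 - 72 = 81730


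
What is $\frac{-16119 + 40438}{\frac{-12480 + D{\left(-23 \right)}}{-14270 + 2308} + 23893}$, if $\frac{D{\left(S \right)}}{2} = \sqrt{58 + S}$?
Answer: $\frac{20786576310869347}{20423346128934494} + \frac{145451939 \sqrt{35}}{20423346128934494} \approx 1.0178$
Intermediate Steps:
$D{\left(S \right)} = 2 \sqrt{58 + S}$
$\frac{-16119 + 40438}{\frac{-12480 + D{\left(-23 \right)}}{-14270 + 2308} + 23893} = \frac{-16119 + 40438}{\frac{-12480 + 2 \sqrt{58 - 23}}{-14270 + 2308} + 23893} = \frac{24319}{\frac{-12480 + 2 \sqrt{35}}{-11962} + 23893} = \frac{24319}{\left(-12480 + 2 \sqrt{35}\right) \left(- \frac{1}{11962}\right) + 23893} = \frac{24319}{\left(\frac{6240}{5981} - \frac{\sqrt{35}}{5981}\right) + 23893} = \frac{24319}{\frac{142910273}{5981} - \frac{\sqrt{35}}{5981}}$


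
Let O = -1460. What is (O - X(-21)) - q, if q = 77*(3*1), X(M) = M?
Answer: -1670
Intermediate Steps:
q = 231 (q = 77*3 = 231)
(O - X(-21)) - q = (-1460 - 1*(-21)) - 1*231 = (-1460 + 21) - 231 = -1439 - 231 = -1670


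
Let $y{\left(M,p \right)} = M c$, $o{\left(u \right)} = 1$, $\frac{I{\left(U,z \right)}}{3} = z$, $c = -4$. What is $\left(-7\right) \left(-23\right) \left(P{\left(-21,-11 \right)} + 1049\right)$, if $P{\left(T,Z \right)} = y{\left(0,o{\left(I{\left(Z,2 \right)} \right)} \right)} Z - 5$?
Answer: $168084$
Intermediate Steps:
$I{\left(U,z \right)} = 3 z$
$y{\left(M,p \right)} = - 4 M$ ($y{\left(M,p \right)} = M \left(-4\right) = - 4 M$)
$P{\left(T,Z \right)} = -5$ ($P{\left(T,Z \right)} = \left(-4\right) 0 Z - 5 = 0 Z - 5 = 0 - 5 = -5$)
$\left(-7\right) \left(-23\right) \left(P{\left(-21,-11 \right)} + 1049\right) = \left(-7\right) \left(-23\right) \left(-5 + 1049\right) = 161 \cdot 1044 = 168084$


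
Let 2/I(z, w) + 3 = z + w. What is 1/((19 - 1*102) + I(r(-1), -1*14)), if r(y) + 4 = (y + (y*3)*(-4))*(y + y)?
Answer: -43/3571 ≈ -0.012041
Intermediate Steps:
r(y) = -4 - 22*y² (r(y) = -4 + (y + (y*3)*(-4))*(y + y) = -4 + (y + (3*y)*(-4))*(2*y) = -4 + (y - 12*y)*(2*y) = -4 + (-11*y)*(2*y) = -4 - 22*y²)
I(z, w) = 2/(-3 + w + z) (I(z, w) = 2/(-3 + (z + w)) = 2/(-3 + (w + z)) = 2/(-3 + w + z))
1/((19 - 1*102) + I(r(-1), -1*14)) = 1/((19 - 1*102) + 2/(-3 - 1*14 + (-4 - 22*(-1)²))) = 1/((19 - 102) + 2/(-3 - 14 + (-4 - 22*1))) = 1/(-83 + 2/(-3 - 14 + (-4 - 22))) = 1/(-83 + 2/(-3 - 14 - 26)) = 1/(-83 + 2/(-43)) = 1/(-83 + 2*(-1/43)) = 1/(-83 - 2/43) = 1/(-3571/43) = -43/3571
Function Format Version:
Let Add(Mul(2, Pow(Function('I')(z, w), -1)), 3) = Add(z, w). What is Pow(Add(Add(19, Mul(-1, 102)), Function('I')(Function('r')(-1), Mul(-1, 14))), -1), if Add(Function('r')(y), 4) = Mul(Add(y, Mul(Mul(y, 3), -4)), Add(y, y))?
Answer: Rational(-43, 3571) ≈ -0.012041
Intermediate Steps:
Function('r')(y) = Add(-4, Mul(-22, Pow(y, 2))) (Function('r')(y) = Add(-4, Mul(Add(y, Mul(Mul(y, 3), -4)), Add(y, y))) = Add(-4, Mul(Add(y, Mul(Mul(3, y), -4)), Mul(2, y))) = Add(-4, Mul(Add(y, Mul(-12, y)), Mul(2, y))) = Add(-4, Mul(Mul(-11, y), Mul(2, y))) = Add(-4, Mul(-22, Pow(y, 2))))
Function('I')(z, w) = Mul(2, Pow(Add(-3, w, z), -1)) (Function('I')(z, w) = Mul(2, Pow(Add(-3, Add(z, w)), -1)) = Mul(2, Pow(Add(-3, Add(w, z)), -1)) = Mul(2, Pow(Add(-3, w, z), -1)))
Pow(Add(Add(19, Mul(-1, 102)), Function('I')(Function('r')(-1), Mul(-1, 14))), -1) = Pow(Add(Add(19, Mul(-1, 102)), Mul(2, Pow(Add(-3, Mul(-1, 14), Add(-4, Mul(-22, Pow(-1, 2)))), -1))), -1) = Pow(Add(Add(19, -102), Mul(2, Pow(Add(-3, -14, Add(-4, Mul(-22, 1))), -1))), -1) = Pow(Add(-83, Mul(2, Pow(Add(-3, -14, Add(-4, -22)), -1))), -1) = Pow(Add(-83, Mul(2, Pow(Add(-3, -14, -26), -1))), -1) = Pow(Add(-83, Mul(2, Pow(-43, -1))), -1) = Pow(Add(-83, Mul(2, Rational(-1, 43))), -1) = Pow(Add(-83, Rational(-2, 43)), -1) = Pow(Rational(-3571, 43), -1) = Rational(-43, 3571)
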